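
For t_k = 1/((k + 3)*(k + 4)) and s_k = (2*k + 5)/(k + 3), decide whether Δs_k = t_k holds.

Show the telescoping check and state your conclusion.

s_(k+1) = (2*k + 7)/(k + 4)
s_(k+1) − s_k = 1/(k**2 + 7*k + 12)
(s_(k+1) − s_k) − t_k = 0

valid (s_(k+1) − s_k reduces to t_k)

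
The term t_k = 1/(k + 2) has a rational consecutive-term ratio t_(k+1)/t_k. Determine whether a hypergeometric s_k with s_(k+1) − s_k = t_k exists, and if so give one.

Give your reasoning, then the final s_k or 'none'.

Compute t_(k+1)/t_k: get (k + 2)/(k + 3).
Gosper form: A/B · C(k+1)/C(k) with A=k + 2, B=k + 3, C=1.
Solve (k + 2)·f(k+1) − (k + 2)·f(k) = 1.
Bound: deg f ≤ 0.
Generic f = c0 gives residual -1; -1 = 0 cannot hold, so t_k is not Gosper-summable.

none — t_k is not Gosper-summable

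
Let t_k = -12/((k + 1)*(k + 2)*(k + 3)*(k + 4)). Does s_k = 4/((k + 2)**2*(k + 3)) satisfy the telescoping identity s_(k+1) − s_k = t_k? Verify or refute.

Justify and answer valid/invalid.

Invalid: residual 8*(2*k + 5)/(k**6 + 15*k**5 + 91*k**4 + 285*k**3 + 484*k**2 + 420*k + 144) ≠ 0.

s_(k+1) = 4/((k + 3)**2*(k + 4))
s_(k+1) − s_k = 4*((k + 2)**2 - (k + 3)*(k + 4))/((k + 2)**2*(k + 3)**2*(k + 4))
(s_(k+1) − s_k) − t_k = 8*(2*k + 5)/(k**6 + 15*k**5 + 91*k**4 + 285*k**3 + 484*k**2 + 420*k + 144)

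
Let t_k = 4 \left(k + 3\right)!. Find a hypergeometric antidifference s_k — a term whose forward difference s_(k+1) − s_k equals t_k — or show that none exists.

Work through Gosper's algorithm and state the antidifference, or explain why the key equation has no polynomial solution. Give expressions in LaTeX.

Step 1: r(k) = k + 4.
So A=k + 4 and B=1, with C=1.
f must satisfy (k + 4)·f(k+1) − (1)·f(k) = 1.
From deg A=1, deg B=0, deg C=0: d=-1.
Bound -1 < 0, so the key equation has no polynomial solution.

no hypergeometric antidifference exists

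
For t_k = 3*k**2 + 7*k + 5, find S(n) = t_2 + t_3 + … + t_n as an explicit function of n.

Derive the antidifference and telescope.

r(k) = (3*k**2 + 13*k + 15)/(3*k**2 + 7*k + 5) after simplifying.
Take A(k)=1, B(k)=1, C(k)=k**2 + 7*k/3 + 5/3.
Solve (1)·f(k+1) − (1)·f(k) = k**2 + 7*k/3 + 5/3.
From deg A=0, deg B=0, deg C=2: d=3.
Coefficient equations give f(k) = k*(k**2 + 2*k + 2)/3.
Certificate R = B(k−1)f/C = k*(k**2 + 2*k + 2)/(3*k**2 + 7*k + 5) gives s_k = k*(k**2 + 2*k + 2).
Verify: 3*k**2 + 7*k + 5 matches t_k.
s_(n+1) = n**3 + 5*n**2 + 9*n + 5 and s_(2) = 20, so S(n) = n**3 + 5*n**2 + 9*n - 15.

S(n) = n**3 + 5*n**2 + 9*n - 15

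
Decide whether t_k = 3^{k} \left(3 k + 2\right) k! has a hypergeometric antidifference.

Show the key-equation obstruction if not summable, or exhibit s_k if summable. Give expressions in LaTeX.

t_(k+1)/t_k = 3*(k + 1)*(3*k + 5)/(3*k + 2).
Gosper form: A/B · C(k+1)/C(k) with A=3*k + 3, B=1, C=k + 2/3.
Key eq: (3*k + 3)·f(k+1) = (1)·f(k) + (k + 2/3).
deg f ≤ 0 (via 1,0,1).
Solving with deg f ≤ 0: f(k) = 1/3.
Certificate R = B(k−1)f/C = 1/(3*k + 2) gives s_k = 3**k*factorial(k).
Δs = 3**k*(3*k + 2)*factorial(k), as required.

Yes. s_k = 3^{k} k!.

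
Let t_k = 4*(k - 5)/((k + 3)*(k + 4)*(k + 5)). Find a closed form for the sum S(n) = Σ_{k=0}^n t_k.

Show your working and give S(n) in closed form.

t_(k+1)/t_k = (k - 4)*(k + 3)/((k - 5)*(k + 6)).
Normal form (A,B,C) = (k + 3, k + 6, k - 5).
Need (k + 3)·f(k+1) − (k + 5)·f(k) = k - 5.
From deg A=1, deg B=1, deg C=1: d=2.
A polynomial solution: f(k) = -k*(k + 19)/12.
R(k) = B(k−1)·f(k)/C(k) = -k*(k + 5)*(k + 19)/(12*(k - 5)); s_k = R·t_k = k*(-k - 19)/(3*(k + 3)*(k + 4)).
Check: Δs_k = 4*(k - 5)/(k**3 + 12*k**2 + 47*k + 60). ✓
Telescope: S(n) = s_(n+1) − s_(0) = (-n**2 - 21*n - 20)/(3*(n**2 + 9*n + 20)) − (0) = (-n**2 - 21*n - 20)/(3*(n**2 + 9*n + 20)).

S(n) = (-n**2 - 21*n - 20)/(3*(n**2 + 9*n + 20))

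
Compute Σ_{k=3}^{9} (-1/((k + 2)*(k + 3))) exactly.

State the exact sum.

Ratio r(k) = (k + 2)/(k + 4).
Take A(k)=k + 2, B(k)=k + 4, C(k)=1.
Need (k + 2)·f(k+1) − (k + 3)·f(k) = 1.
Degrees (1,1,0) ⇒ d ≤ 1.
A polynomial solution: f(k) = k/2.
R(k) = B(k−1)·f(k)/C(k) = k*(k + 3)/2; s_k = R·t_k = -k/(2*k + 4).
Check: Δs_k = -1/(k**2 + 5*k + 6). ✓
Telescoping: Σ = s_(10) − s_(3) = -5/12 − (-3/10) = -7/60.

Σ = -7/60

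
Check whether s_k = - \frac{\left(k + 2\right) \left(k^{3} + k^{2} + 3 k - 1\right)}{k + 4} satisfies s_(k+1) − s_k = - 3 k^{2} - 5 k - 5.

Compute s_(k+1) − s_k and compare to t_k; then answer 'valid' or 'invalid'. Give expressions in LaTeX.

s_(k+1) = -(k + 3)*(3*k + (k + 1)**3 + (k + 1)**2 + 2)/(k + 5)
s_(k+1) − s_k = (-3*k**4 - 28*k**3 - 78*k**2 - 101*k - 58)/(k**2 + 9*k + 20)
(s_(k+1) − s_k) − t_k = 2*(2*k**3 + 16*k**2 + 22*k + 21)/(k**2 + 9*k + 20)

Invalid: residual \frac{2 \left(2 k^{3} + 16 k^{2} + 22 k + 21\right)}{k^{2} + 9 k + 20} ≠ 0.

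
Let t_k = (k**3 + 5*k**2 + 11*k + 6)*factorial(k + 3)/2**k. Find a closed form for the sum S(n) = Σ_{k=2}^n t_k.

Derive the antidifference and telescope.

r(k) = (k**4 + 12*k**3 + 56*k**2 + 119*k + 92)/(2*(k**3 + 5*k**2 + 11*k + 6)) after simplifying.
Gosper form: A/B · C(k+1)/C(k) with A=k/2 + 2, B=1, C=k**3 + 5*k**2 + 11*k + 6.
Need (k/2 + 2)·f(k+1) − (1)·f(k) = k**3 + 5*k**2 + 11*k + 6.
d = 2 from the (1,0,3) case.
Coefficient equations give f(k) = 2*(k**2 + k - 1).
R(k) = B(k−1)·f(k)/C(k) = 2*(k**2 + k - 1)/(k**3 + 5*k**2 + 11*k + 6); s_k = R·t_k = 2**(1 - k)*(k**2 + k - 1)*factorial(k + 3).
Check: Δs_k = (k**3 + 5*k**2 + 11*k + 6)*factorial(k + 3)/2**k. ✓
Evaluate: s_(n+1) = (n**2 + 3*n + 1)*factorial(n + 4)/2**n; subtract s_(2) = 300 ⇒ S(n) = -300 + n**2*factorial(n + 4)/2**n + 3*n*factorial(n + 4)/2**n + factorial(n + 4)/2**n.

S(n) = -300 + n**2*factorial(n + 4)/2**n + 3*n*factorial(n + 4)/2**n + factorial(n + 4)/2**n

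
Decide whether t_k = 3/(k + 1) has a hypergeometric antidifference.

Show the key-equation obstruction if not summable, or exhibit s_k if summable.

No; the coefficient equations for f are inconsistent.

Compute t_(k+1)/t_k: get (k + 1)/(k + 2).
A = k + 1, B = k + 2, C = 1.
Set up (k + 1)·f(k+1) − (k + 1)·f(k) − (1) = 0.
deg f ≤ 0 (via 1,1,0).
Put f(k) = c0: A·f(k+1) − B(k−1)·f(k) − C = -1; need -1 = 0 — inconsistent ⇒ no f, not summable.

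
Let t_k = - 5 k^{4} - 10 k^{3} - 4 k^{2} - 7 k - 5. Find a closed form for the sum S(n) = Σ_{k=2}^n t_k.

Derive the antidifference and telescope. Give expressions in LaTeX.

r(k) = (5*k**4 + 30*k**3 + 64*k**2 + 65*k + 31)/(5*k**4 + 10*k**3 + 4*k**2 + 7*k + 5) after simplifying.
Normal form (A,B,C) = (1, 1, k**4 + 2*k**3 + 4*k**2/5 + 7*k/5 + 1).
f must satisfy (1)·f(k+1) − (1)·f(k) = k**4 + 2*k**3 + 4*k**2/5 + 7*k/5 + 1.
deg f ≤ 5 (via 0,0,4).
A polynomial solution: f(k) = k*(k**4 - 2*k**2 + 4*k + 2)/5.
R(k) = B(k−1)·f(k)/C(k) = k*(k**4 - 2*k**2 + 4*k + 2)/(5*k**4 + 10*k**3 + 4*k**2 + 7*k + 5); s_k = R·t_k = k*(-k**4 + 2*k**2 - 4*k - 2).
Δs = -5*k**4 - 10*k**3 - 4*k**2 - 7*k - 5, as required.
Σ_(k=2)^n t_k = s_(n+1) − s_(2) = (-n**5 - 5*n**4 - 8*n**3 - 8*n**2 - 9*n - 5) − (-36), i.e. -n**5 - 5*n**4 - 8*n**3 - 8*n**2 - 9*n + 31.

S(n) = - n^{5} - 5 n^{4} - 8 n^{3} - 8 n^{2} - 9 n + 31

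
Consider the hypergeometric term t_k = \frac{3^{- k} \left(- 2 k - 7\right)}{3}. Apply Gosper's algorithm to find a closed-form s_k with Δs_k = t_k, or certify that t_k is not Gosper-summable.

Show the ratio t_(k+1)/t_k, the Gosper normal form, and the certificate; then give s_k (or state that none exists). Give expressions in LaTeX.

Compute t_(k+1)/t_k: get (2*k + 9)/(3*(2*k + 7)).
Factor: A=1/3; B=1; C=k + 7/2.
Solve (1/3)·f(k+1) − (1)·f(k) = k + 7/2.
Degrees (0,0,1) ⇒ d ≤ 1.
Solve for f: f(k) = -3*(k + 4)/2 (degree 1 ≤ 1).
Get s_k = R·t_k = (k + 4)/3**k with R(k) = B(k−1)f(k)/C(k) = -3*(k + 4)/(2*k + 7).
s_(k+1) − s_k = (-2*k - 7)/(3*3**k) = t_k.

s_k = 3^{- k} \left(k + 4\right)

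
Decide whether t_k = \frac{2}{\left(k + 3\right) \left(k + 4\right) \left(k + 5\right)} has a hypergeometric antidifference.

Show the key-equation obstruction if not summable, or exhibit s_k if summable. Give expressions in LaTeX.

Yes. s_k = \frac{k \left(k + 7\right)}{12 \left(k + 3\right) \left(k + 4\right)}.

Ratio r(k) = (k + 3)/(k + 6).
Normal form (A,B,C) = (k + 3, k + 6, 1).
Solve (k + 3)·f(k+1) − (k + 5)·f(k) = 1.
deg f ≤ 2 (via 1,1,0).
Solve for f: f(k) = k*(k + 7)/24 (degree 2 ≤ 2).
Get s_k = R·t_k = k*(k + 7)/(12*(k + 3)*(k + 4)) with R(k) = B(k−1)f(k)/C(k) = k*(k + 5)*(k + 7)/24.
Check: Δs_k = 2/(k**3 + 12*k**2 + 47*k + 60). ✓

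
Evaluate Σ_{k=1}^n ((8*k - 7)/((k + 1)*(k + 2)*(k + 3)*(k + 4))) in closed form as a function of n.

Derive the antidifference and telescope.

S(n) = n*(n**2 + 9*n - 6)/(8*(n**3 + 9*n**2 + 26*n + 24))

t_(k+1)/t_k = (k + 1)*(8*k + 1)/((k + 5)*(8*k - 7)).
Normal form (A,B,C) = (k + 1, k + 5, k - 7/8).
Key eq: (k + 1)·f(k+1) = (k + 4)·f(k) + (k - 7/8).
From deg A=1, deg B=1, deg C=1: d=3.
Coefficient equations give f(k) = -k*(k**2 + 6*k + 35)/48.
Get s_k = R·t_k = k*(-k**2 - 6*k - 35)/(6*(k + 1)*(k + 2)*(k + 3)) with R(k) = B(k−1)f(k)/C(k) = -k*(k + 4)*(k**2 + 6*k + 35)/(6*(8*k - 7)).
Verify: (8*k - 7)/(k**4 + 10*k**3 + 35*k**2 + 50*k + 24) matches t_k.
Evaluate: s_(n+1) = (-n**3 - 9*n**2 - 50*n - 42)/(6*(n**3 + 9*n**2 + 26*n + 24)); subtract s_(1) = -7/24 ⇒ S(n) = n*(n**2 + 9*n - 6)/(8*(n**3 + 9*n**2 + 26*n + 24)).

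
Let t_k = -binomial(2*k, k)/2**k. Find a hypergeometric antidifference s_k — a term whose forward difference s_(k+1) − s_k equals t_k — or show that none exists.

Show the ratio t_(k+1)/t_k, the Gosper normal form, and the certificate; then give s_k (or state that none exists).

none — t_k is not Gosper-summable

Compute t_(k+1)/t_k: get (2*k + 1)/(k + 1).
Normal form (A,B,C) = (2*k + 1, k + 1, 1).
f must satisfy (2*k + 1)·f(k+1) − (k)·f(k) = 1.
deg f ≤ -1 (via 1,1,0).
Bound -1 < 0, so the key equation has no polynomial solution.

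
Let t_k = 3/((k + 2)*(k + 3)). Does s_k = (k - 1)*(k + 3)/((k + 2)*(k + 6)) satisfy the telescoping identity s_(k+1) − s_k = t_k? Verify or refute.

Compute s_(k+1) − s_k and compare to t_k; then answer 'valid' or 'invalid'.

Invalid: residual 3*(k**2 - k - 21)/(k**4 + 18*k**3 + 113*k**2 + 288*k + 252) ≠ 0.

s_(k+1) = k*(k + 4)/((k + 3)*(k + 7))
s_(k+1) − s_k = 3*(2*k**2 + 12*k + 21)/(k**4 + 18*k**3 + 113*k**2 + 288*k + 252)
(s_(k+1) − s_k) − t_k = 3*(k**2 - k - 21)/(k**4 + 18*k**3 + 113*k**2 + 288*k + 252)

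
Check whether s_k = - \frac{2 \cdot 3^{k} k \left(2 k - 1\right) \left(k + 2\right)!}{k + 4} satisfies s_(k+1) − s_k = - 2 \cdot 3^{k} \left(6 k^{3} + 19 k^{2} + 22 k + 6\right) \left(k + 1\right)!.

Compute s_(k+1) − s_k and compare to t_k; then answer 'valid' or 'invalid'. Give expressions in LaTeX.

s_(k+1) = -6*3**k*(k + 1)*(2*k + 1)*factorial(k + 3)/(k + 5)
s_(k+1) − s_k = -2*3**k*(6*k**4 + 49*k**3 + 129*k**2 + 134*k + 36)*factorial(k + 2)/((k + 4)*(k + 5))
(s_(k+1) − s_k) − t_k = 4*3**k*(6*k**4 + 43*k**3 + 96*k**2 + 95*k + 24)*factorial(k + 1)/((k + 4)*(k + 5))

Invalid: residual \frac{4 \cdot 3^{k} \left(6 k^{4} + 43 k^{3} + 96 k^{2} + 95 k + 24\right) \left(k + 1\right)!}{\left(k + 4\right) \left(k + 5\right)} ≠ 0.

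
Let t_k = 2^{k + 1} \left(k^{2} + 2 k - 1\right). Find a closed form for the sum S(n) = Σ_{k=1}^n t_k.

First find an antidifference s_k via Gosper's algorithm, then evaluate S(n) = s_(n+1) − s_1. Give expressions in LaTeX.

S(n) = 2^{n + 2} n^{2}

The ratio is 2*(k**2 + 4*k + 2)/(k**2 + 2*k - 1).
Take A(k)=2, B(k)=1, C(k)=k**2 + 2*k - 1.
Set up (2)·f(k+1) − (1)·f(k) − (k**2 + 2*k - 1) = 0.
Bound: deg f ≤ 2.
Match coefficients ⇒ f(k) = (k - 1)**2.
So s_k = (B(k−1)f/C)·t_k = ((k - 1)**2/(k**2 + 2*k - 1))·t_k = 2**(k + 1)*(k**2 - 2*k + 1).
Check: Δs_k = 2**(k + 1)*(k**2 + 2*k - 1). ✓
Σ_(k=1)^n t_k = s_(n+1) − s_(1) = (2**(n + 2)*n**2) − (0), i.e. 2**(n + 2)*n**2.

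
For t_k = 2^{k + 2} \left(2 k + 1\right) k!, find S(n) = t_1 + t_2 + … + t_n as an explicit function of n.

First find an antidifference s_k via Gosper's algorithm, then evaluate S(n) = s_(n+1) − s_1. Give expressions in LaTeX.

S(n) = 8 \cdot 2^{n} \left(n + 1\right)! - 8

Ratio r(k) = 2*(k + 1)*(2*k + 3)/(2*k + 1).
Take A(k)=2*k + 2, B(k)=1, C(k)=k + 1/2.
Key eq: (2*k + 2)·f(k+1) = (1)·f(k) + (k + 1/2).
Degrees (1,0,1) ⇒ d ≤ 0.
A polynomial solution: f(k) = 1/2.
Then R = B(k−1)f/C = 1/(2*k + 1), so s_k = R(k)·t_k = 2**(k + 2)*factorial(k).
s_(k+1) − s_k = 2**(k + 2)*(2*k + 1)*factorial(k) = t_k.
Evaluate: s_(n+1) = 2**(n + 3)*factorial(n + 1); subtract s_(1) = 8 ⇒ S(n) = 8*2**n*factorial(n + 1) - 8.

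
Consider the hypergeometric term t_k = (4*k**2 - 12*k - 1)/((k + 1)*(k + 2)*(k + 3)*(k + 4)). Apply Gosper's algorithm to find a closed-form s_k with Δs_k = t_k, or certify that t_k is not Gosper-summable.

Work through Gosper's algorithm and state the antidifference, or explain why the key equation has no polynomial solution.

Compute t_(k+1)/t_k: get (4*k**3 - 13*k - 9)/(4*k**3 + 8*k**2 - 61*k - 5).
Gosper form: A/B · C(k+1)/C(k) with A=k + 1, B=k + 5, C=k**2 - 3*k - 1/4.
Need (k + 1)·f(k+1) − (k + 4)·f(k) = k**2 - 3*k - 1/4.
deg f ≤ 3 (via 1,1,2).
A polynomial solution: f(k) = k*(k**2 - 18*k + 11)/24.
Then R = B(k−1)f/C = k*(k + 4)*(k**2 - 18*k + 11)/(6*(4*k**2 - 12*k - 1)), so s_k = R(k)·t_k = k*(k**2 - 18*k + 11)/(6*(k + 1)*(k + 2)*(k + 3)).
Verify: (4*k**2 - 12*k - 1)/(k**4 + 10*k**3 + 35*k**2 + 50*k + 24) matches t_k.

s_k = k*(k**2 - 18*k + 11)/(6*(k + 1)*(k + 2)*(k + 3))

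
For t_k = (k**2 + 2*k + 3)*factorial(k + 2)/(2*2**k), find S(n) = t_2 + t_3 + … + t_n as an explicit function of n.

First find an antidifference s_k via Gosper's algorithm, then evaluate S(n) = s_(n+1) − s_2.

S(n) = -12 + n*factorial(n + 3)/(2*2**n) + factorial(n + 3)/(2*2**n)

r(k) = (k + 3)*(2*k + (k + 1)**2 + 5)/(2*(k**2 + 2*k + 3)) after simplifying.
Factor: A=k/2 + 3/2; B=1; C=k**2 + 2*k + 3.
f must satisfy (k/2 + 3/2)·f(k+1) − (1)·f(k) = k**2 + 2*k + 3.
From deg A=1, deg B=0, deg C=2: d=1.
A polynomial solution: f(k) = 2*k.
Then R = B(k−1)f/C = 2*k/(k**2 + 2*k + 3), so s_k = R(k)·t_k = k*factorial(k + 2)/2**k.
s_(k+1) − s_k = (k**2 + 2*k + 3)*factorial(k + 2)/(2*2**k) = t_k.
Telescope: S(n) = s_(n+1) − s_(2) = 2**(-n - 1)*(n + 1)*factorial(n + 3) − (12) = -12 + n*factorial(n + 3)/(2*2**n) + factorial(n + 3)/(2*2**n).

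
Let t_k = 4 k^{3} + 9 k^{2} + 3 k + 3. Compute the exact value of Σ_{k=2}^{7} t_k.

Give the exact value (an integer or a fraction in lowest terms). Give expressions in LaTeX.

Σ = 4482

Ratio r(k) = (4*k**3 + 21*k**2 + 33*k + 19)/(4*k**3 + 9*k**2 + 3*k + 3).
So A=1 and B=1, with C=k**3 + 9*k**2/4 + 3*k/4 + 3/4.
Solve (1)·f(k+1) − (1)·f(k) = k**3 + 9*k**2/4 + 3*k/4 + 3/4.
From deg A=0, deg B=0, deg C=3: d=4.
Solving with deg f ≤ 4: f(k) = k*(k**3 + k**2 - 2*k + 3)/4.
Get s_k = R·t_k = k*(k**3 + k**2 - 2*k + 3) with R(k) = B(k−1)f(k)/C(k) = k*(k**3 + k**2 - 2*k + 3)/(4*k**3 + 9*k**2 + 3*k + 3).
Δs = 4*k**3 + 9*k**2 + 3*k + 3, as required.
Telescoping: Σ = s_(8) − s_(2) = 4504 − (22) = 4482.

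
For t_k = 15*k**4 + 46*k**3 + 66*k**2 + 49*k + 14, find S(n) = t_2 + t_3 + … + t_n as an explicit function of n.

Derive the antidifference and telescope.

Step 1: r(k) = (15*k**4 + 106*k**3 + 294*k**2 + 379*k + 190)/(15*k**4 + 46*k**3 + 66*k**2 + 49*k + 14).
So A=1 and B=1, with C=k**4 + 46*k**3/15 + 22*k**2/5 + 49*k/15 + 14/15.
Key eq: (1)·f(k+1) = (1)·f(k) + (k**4 + 46*k**3/15 + 22*k**2/5 + 49*k/15 + 14/15).
deg f ≤ 5 (via 0,0,4).
Coefficient equations give f(k) = k**2*(k + 1)*(3*k**2 + k + 3)/15.
So s_k = (B(k−1)f/C)·t_k = (k**2*(3*k**2 + k + 3)/((3*k + 2)*(5*k**2 + 7*k + 7)))·t_k = k**2*(3*k**3 + 4*k**2 + 4*k + 3).
s_(k+1) − s_k = 15*k**4 + 46*k**3 + 66*k**2 + 49*k + 14 = t_k.
Evaluate: s_(n+1) = 3*n**5 + 19*n**4 + 50*n**3 + 69*n**2 + 49*n + 14; subtract s_(2) = 204 ⇒ S(n) = 3*n**5 + 19*n**4 + 50*n**3 + 69*n**2 + 49*n - 190.

S(n) = 3*n**5 + 19*n**4 + 50*n**3 + 69*n**2 + 49*n - 190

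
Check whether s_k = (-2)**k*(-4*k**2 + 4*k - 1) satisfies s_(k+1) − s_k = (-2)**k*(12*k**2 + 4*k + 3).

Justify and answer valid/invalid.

s_(k+1) = 2*(-2)**k*(4*k**2 + 4*k + 1)
s_(k+1) − s_k = (-2)**k*(12*k**2 + 4*k + 3)
(s_(k+1) − s_k) − t_k = 0

valid (s_(k+1) − s_k reduces to t_k)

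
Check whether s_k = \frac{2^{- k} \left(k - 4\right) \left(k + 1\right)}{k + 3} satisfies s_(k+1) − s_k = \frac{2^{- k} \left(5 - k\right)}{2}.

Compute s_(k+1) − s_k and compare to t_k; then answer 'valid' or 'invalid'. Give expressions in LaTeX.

s_(k+1) = (k - 3)*(k + 2)/(2*2**k*(k + 4))
s_(k+1) − s_k = (-k**3 + 23*k + 14)/(2*2**k*(k**2 + 7*k + 12))
(s_(k+1) − s_k) − t_k = (k**2 - 23)/(2**k*(k**2 + 7*k + 12))

Invalid: residual \frac{2^{- k} \left(k^{2} - 23\right)}{k^{2} + 7 k + 12} ≠ 0.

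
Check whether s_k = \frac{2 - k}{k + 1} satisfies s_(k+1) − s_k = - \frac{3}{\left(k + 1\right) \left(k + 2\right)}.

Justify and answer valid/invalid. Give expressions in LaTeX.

s_(k+1) = (1 - k)/(k + 2)
s_(k+1) − s_k = -3/(k**2 + 3*k + 2)
(s_(k+1) − s_k) − t_k = 0

valid; difference matches t_k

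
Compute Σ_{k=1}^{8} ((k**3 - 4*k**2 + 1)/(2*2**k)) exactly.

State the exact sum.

Σ = 109/512

The ratio is (k**3 - k**2 - 5*k - 2)/(2*(k**3 - 4*k**2 + 1)).
Take A(k)=1/2, B(k)=1, C(k)=k**3 - 4*k**2 + 1.
Solve (1/2)·f(k+1) − (1)·f(k) = k**3 - 4*k**2 + 1.
From deg A=0, deg B=0, deg C=3: d=3.
Coefficient equations give f(k) = -2*(k**3 - k**2 + k + 2).
Certificate R = B(k−1)f/C = -2*(k**3 - k**2 + k + 2)/(k**3 - 4*k**2 + 1) gives s_k = (-k**3 + k**2 - k - 2)/2**k.
s_(k+1) − s_k = (k**3 - 4*k**2 + 1)/(2*2**k) = t_k.
Evaluate s at k=9 and k=1: -659/512 and -3/2; difference 109/512.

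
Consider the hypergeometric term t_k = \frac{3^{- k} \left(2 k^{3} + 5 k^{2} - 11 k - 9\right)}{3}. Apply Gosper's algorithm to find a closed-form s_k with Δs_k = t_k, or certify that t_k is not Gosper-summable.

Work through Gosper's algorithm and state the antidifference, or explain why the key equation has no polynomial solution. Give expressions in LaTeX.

s_k = 3^{- k} \left(- k^{3} - 4 k^{2} + 2\right)

t_(k+1)/t_k = (2*k**3 + 11*k**2 + 5*k - 13)/(3*(2*k**3 + 5*k**2 - 11*k - 9)).
A = 1/3, B = 1, C = k**3 + 5*k**2/2 - 11*k/2 - 9/2.
f must satisfy (1/3)·f(k+1) − (1)·f(k) = k**3 + 5*k**2/2 - 11*k/2 - 9/2.
Degrees (0,0,3) ⇒ d ≤ 3.
A polynomial solution: f(k) = -3*(k**3 + 4*k**2 - 2)/2.
Certificate R = B(k−1)f/C = -3*(k**3 + 4*k**2 - 2)/(2*k**3 + 5*k**2 - 11*k - 9) gives s_k = (-k**3 - 4*k**2 + 2)/3**k.
s_(k+1) − s_k = (2*k**3 + 5*k**2 - 11*k - 9)/(3*3**k) = t_k.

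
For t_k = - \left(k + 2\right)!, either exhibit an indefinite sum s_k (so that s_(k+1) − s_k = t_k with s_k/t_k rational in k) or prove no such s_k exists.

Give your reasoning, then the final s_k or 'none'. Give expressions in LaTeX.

Step 1: r(k) = k + 3.
A = k + 3, B = 1, C = 1.
Need (k + 3)·f(k+1) − (1)·f(k) = 1.
deg f ≤ -1 (via 1,0,0).
d = -1 < 0 ⇒ no nonzero polynomial f; not summable.

no hypergeometric antidifference exists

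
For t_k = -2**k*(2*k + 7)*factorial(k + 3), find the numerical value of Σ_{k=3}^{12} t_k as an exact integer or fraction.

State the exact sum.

The ratio is 2*(k + 4)*(2*k + 9)/(2*k + 7).
A = 2*k + 8, B = 1, C = k + 7/2.
Key eq: (2*k + 8)·f(k+1) = (1)·f(k) + (k + 7/2).
Bound: deg f ≤ 0.
Solving with deg f ≤ 0: f(k) = 1/2.
Certificate R = B(k−1)f/C = 1/(2*k + 7) gives s_k = -2**k*factorial(k + 3).
Verify: -2**k*(2*k + 7)*factorial(k + 3) matches t_k.
Sum = s_(13) − s_(3); s_(13) = -171399494762496000, s_(3) = -5760 ⇒ -171399494762490240.

Σ = -171399494762490240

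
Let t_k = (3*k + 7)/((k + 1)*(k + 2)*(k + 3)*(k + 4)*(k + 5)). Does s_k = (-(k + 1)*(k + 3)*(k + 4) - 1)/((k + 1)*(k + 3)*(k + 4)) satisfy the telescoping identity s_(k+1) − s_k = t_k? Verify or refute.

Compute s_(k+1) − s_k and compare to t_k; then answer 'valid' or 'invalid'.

valid; difference matches t_k

s_(k+1) = (-(k + 2)*(k + 4)*(k + 5) - 1)/((k + 2)*(k + 4)*(k + 5))
s_(k+1) − s_k = (3*k + 7)/(k**5 + 15*k**4 + 85*k**3 + 225*k**2 + 274*k + 120)
(s_(k+1) − s_k) − t_k = 0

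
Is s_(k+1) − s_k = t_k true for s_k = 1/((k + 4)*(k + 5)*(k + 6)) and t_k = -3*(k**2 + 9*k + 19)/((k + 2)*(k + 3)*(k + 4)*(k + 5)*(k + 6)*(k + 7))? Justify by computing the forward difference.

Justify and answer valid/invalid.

Invalid: residual 3*(4*k + 13)/(k**6 + 27*k**5 + 295*k**4 + 1665*k**3 + 5104*k**2 + 8028*k + 5040) ≠ 0.

s_(k+1) = 1/((k + 5)*(k + 6)*(k + 7))
s_(k+1) − s_k = -3/((k + 4)*(k + 5)*(k + 6)*(k + 7))
(s_(k+1) − s_k) − t_k = 3*(4*k + 13)/(k**6 + 27*k**5 + 295*k**4 + 1665*k**3 + 5104*k**2 + 8028*k + 5040)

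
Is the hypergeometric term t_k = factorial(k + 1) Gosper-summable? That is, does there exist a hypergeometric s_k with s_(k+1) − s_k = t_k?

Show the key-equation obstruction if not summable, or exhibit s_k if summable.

Compute t_(k+1)/t_k: get k + 2.
Gosper form: A/B · C(k+1)/C(k) with A=k + 2, B=1, C=1.
Need (k + 2)·f(k+1) − (1)·f(k) = 1.
From deg A=1, deg B=0, deg C=0: d=-1.
d = -1 < 0 ⇒ no nonzero polynomial f; not summable.

No. Not Gosper-summable.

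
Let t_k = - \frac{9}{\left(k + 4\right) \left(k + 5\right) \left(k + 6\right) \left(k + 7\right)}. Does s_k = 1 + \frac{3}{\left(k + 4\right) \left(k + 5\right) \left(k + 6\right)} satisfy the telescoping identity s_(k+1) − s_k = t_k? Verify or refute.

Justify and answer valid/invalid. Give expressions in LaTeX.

Valid — Δs_k = t_k.

s_(k+1) = 1 + 3/((k + 5)*(k + 6)*(k + 7))
s_(k+1) − s_k = -9/((k + 4)*(k + 5)*(k + 6)*(k + 7))
(s_(k+1) − s_k) − t_k = 0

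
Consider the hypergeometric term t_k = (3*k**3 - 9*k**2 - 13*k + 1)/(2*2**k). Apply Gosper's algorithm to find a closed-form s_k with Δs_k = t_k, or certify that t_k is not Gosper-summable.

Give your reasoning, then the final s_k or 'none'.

t_(k+1)/t_k = (3*k**3 - 22*k - 18)/(2*(3*k**3 - 9*k**2 - 13*k + 1)).
Factor: A=1/2; B=1; C=k**3 - 3*k**2 - 13*k/3 + 1/3.
Need (1/2)·f(k+1) − (1)·f(k) = k**3 - 3*k**2 - 13*k/3 + 1/3.
Bound: deg f ≤ 3.
Solving with deg f ≤ 3: f(k) = -2*k*(3*k**2 - 4)/3.
Get s_k = R·t_k = k*(4 - 3*k**2)/2**k with R(k) = B(k−1)f(k)/C(k) = -2*k*(3*k**2 - 4)/(3*k**3 - 9*k**2 - 13*k + 1).
s_(k+1) − s_k = (3*k**3 - 9*k**2 - 13*k + 1)/(2*2**k) = t_k.

s_k = k*(4 - 3*k**2)/2**k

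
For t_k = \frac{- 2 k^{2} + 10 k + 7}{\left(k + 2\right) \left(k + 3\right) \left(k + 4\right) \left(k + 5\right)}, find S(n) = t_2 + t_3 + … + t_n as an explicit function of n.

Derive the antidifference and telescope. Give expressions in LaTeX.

Ratio r(k) = (k + 2)*(10*k - 2*(k + 1)**2 + 17)/((k + 6)*(-2*k**2 + 10*k + 7)).
Factor: A=k + 2; B=k + 6; C=k**2 - 5*k - 7/2.
Set up (k + 2)·f(k+1) − (k + 5)·f(k) − (k**2 - 5*k - 7/2) = 0.
From deg A=1, deg B=1, deg C=2: d=3.
Solve for f: f(k) = -k*(k**2 + 57*k + 26)/48 (degree 3 ≤ 3).
Certificate R = B(k−1)f/C = -k*(k + 5)*(k**2 + 57*k + 26)/(24*(2*k**2 - 10*k - 7)) gives s_k = k*(k**2 + 57*k + 26)/(24*(k + 2)*(k + 3)*(k + 4)).
Verify: (-2*k**2 + 10*k + 7)/(k**4 + 14*k**3 + 71*k**2 + 154*k + 120) matches t_k.
Telescope: S(n) = s_(n+1) − s_(2) = (n**3 + 60*n**2 + 143*n + 84)/(24*(n**3 + 12*n**2 + 47*n + 60)) − (1/10) = (-7*n**3 + 156*n**2 + 151*n - 300)/(120*(n**3 + 12*n**2 + 47*n + 60)).

S(n) = \frac{- 7 n^{3} + 156 n^{2} + 151 n - 300}{120 \left(n^{3} + 12 n^{2} + 47 n + 60\right)}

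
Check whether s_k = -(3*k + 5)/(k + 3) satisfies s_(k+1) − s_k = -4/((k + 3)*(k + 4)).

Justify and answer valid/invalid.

Valid: the claim telescopes to t_k.

s_(k+1) = (-3*k - 8)/(k + 4)
s_(k+1) − s_k = -4/(k**2 + 7*k + 12)
(s_(k+1) − s_k) − t_k = 0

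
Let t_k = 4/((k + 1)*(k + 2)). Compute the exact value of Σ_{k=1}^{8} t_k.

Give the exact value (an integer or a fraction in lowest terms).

Σ = 8/5

Ratio r(k) = (k + 1)/(k + 3).
Gosper form: A/B · C(k+1)/C(k) with A=k + 1, B=k + 3, C=1.
f must satisfy (k + 1)·f(k+1) − (k + 2)·f(k) = 1.
Degrees (1,1,0) ⇒ d ≤ 1.
Solve for f: f(k) = k (degree 1 ≤ 1).
R(k) = B(k−1)·f(k)/C(k) = k*(k + 2); s_k = R·t_k = 4*k/(k + 1).
Δs = 4/(k**2 + 3*k + 2), as required.
Evaluate s at k=9 and k=1: 18/5 and 2; difference 8/5.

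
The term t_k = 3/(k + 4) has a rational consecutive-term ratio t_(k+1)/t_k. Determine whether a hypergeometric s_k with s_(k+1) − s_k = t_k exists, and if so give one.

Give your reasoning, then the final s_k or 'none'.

t_(k+1)/t_k = (k + 4)/(k + 5).
Factor: A=k + 4; B=k + 5; C=1.
Need (k + 4)·f(k+1) − (k + 4)·f(k) = 1.
deg f ≤ 0 (via 1,1,0).
Generic f = c0 gives residual -1; -1 = 0 cannot hold, so t_k is not Gosper-summable.

no hypergeometric antidifference exists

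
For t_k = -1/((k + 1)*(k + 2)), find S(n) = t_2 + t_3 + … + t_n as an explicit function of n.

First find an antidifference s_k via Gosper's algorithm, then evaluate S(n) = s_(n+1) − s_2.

S(n) = (1 - n)/(3*(n + 2))

r(k) = (k + 1)/(k + 3) after simplifying.
So A=k + 1 and B=k + 3, with C=1.
f must satisfy (k + 1)·f(k+1) − (k + 2)·f(k) = 1.
From deg A=1, deg B=1, deg C=0: d=1.
Match coefficients ⇒ f(k) = k.
Certificate R = B(k−1)f/C = k*(k + 2) gives s_k = -k/(k + 1).
Verify: -1/(k**2 + 3*k + 2) matches t_k.
Σ_(k=2)^n t_k = s_(n+1) − s_(2) = ((-n - 1)/(n + 2)) − (-2/3), i.e. (1 - n)/(3*(n + 2)).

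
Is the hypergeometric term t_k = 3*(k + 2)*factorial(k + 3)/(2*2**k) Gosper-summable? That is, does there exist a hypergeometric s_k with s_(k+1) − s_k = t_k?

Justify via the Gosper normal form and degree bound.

Yes. s_k = 3*factorial(k + 3)/2**k.

The ratio is (k + 3)*(k + 4)/(2*(k + 2)).
Take A(k)=k/2 + 2, B(k)=1, C(k)=k + 2.
Need (k/2 + 2)·f(k+1) − (1)·f(k) = k + 2.
From deg A=1, deg B=0, deg C=1: d=0.
Match coefficients ⇒ f(k) = 2.
Then R = B(k−1)f/C = 2/(k + 2), so s_k = R(k)·t_k = 3*factorial(k + 3)/2**k.
Verify: 3*(k + 2)*factorial(k + 3)/(2*2**k) matches t_k.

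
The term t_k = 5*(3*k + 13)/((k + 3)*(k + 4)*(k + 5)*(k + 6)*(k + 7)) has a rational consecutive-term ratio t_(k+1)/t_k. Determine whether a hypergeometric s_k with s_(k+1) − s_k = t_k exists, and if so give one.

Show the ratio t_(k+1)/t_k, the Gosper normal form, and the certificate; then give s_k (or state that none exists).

r(k) = (k + 3)*(3*k + 16)/((k + 8)*(3*k + 13)) after simplifying.
Normal form (A,B,C) = (k + 3, k + 8, k + 13/3).
Solve (k + 3)·f(k+1) − (k + 7)·f(k) = k + 13/3.
d = 4 from the (1,1,1) case.
Solving with deg f ≤ 4: f(k) = k*(k + 4)*(k**2 + 14*k + 63)/270.
R(k) = B(k−1)·f(k)/C(k) = k*(k + 4)*(k + 7)*(k**2 + 14*k + 63)/(90*(3*k + 13)); s_k = R·t_k = k*(k**2 + 14*k + 63)/(18*(k**3 + 14*k**2 + 63*k + 90)).
s_(k+1) − s_k = 5*(3*k + 13)/(k**5 + 25*k**4 + 245*k**3 + 1175*k**2 + 2754*k + 2520) = t_k.

s_k = k*(k**2 + 14*k + 63)/(18*(k**3 + 14*k**2 + 63*k + 90))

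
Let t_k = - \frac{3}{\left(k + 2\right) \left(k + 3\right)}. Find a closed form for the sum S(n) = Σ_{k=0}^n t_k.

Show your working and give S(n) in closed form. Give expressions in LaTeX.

S(n) = \frac{3 \left(- n - 1\right)}{2 \left(n + 3\right)}

t_(k+1)/t_k = (k + 2)/(k + 4).
Gosper form: A/B · C(k+1)/C(k) with A=k + 2, B=k + 4, C=1.
Set up (k + 2)·f(k+1) − (k + 3)·f(k) − (1) = 0.
deg f ≤ 1 (via 1,1,0).
Solving with deg f ≤ 1: f(k) = k/2.
Get s_k = R·t_k = -3*k/(2*k + 4) with R(k) = B(k−1)f(k)/C(k) = k*(k + 3)/2.
Δs = -3/(k**2 + 5*k + 6), as required.
Evaluate: s_(n+1) = 3*(-n - 1)/(2*(n + 3)); subtract s_(0) = 0 ⇒ S(n) = 3*(-n - 1)/(2*(n + 3)).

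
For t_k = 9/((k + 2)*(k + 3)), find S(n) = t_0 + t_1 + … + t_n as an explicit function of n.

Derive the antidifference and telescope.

t_(k+1)/t_k = (k + 2)/(k + 4).
So A=k + 2 and B=k + 4, with C=1.
Need (k + 2)·f(k+1) − (k + 3)·f(k) = 1.
Bound: deg f ≤ 1.
Solving with deg f ≤ 1: f(k) = k/2.
Certificate R = B(k−1)f/C = k*(k + 3)/2 gives s_k = 9*k/(2*(k + 2)).
Verify: 9/(k**2 + 5*k + 6) matches t_k.
s_(n+1) = 9*(n + 1)/(2*(n + 3)) and s_(0) = 0, so S(n) = 9*(n + 1)/(2*(n + 3)).

S(n) = 9*(n + 1)/(2*(n + 3))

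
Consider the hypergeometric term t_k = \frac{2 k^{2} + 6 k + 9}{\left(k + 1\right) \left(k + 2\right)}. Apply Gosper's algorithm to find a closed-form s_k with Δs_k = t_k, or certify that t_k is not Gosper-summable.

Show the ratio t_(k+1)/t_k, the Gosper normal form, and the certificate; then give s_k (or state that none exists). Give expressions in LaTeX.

s_k = \frac{k \left(2 k + 7\right)}{k + 1}

The ratio is (k + 1)*(6*k + 2*(k + 1)**2 + 15)/((k + 3)*(2*k**2 + 6*k + 9)).
A = k + 1, B = k + 3, C = k**2 + 3*k + 9/2.
Key eq: (k + 1)·f(k+1) = (k + 2)·f(k) + (k**2 + 3*k + 9/2).
deg f ≤ 2 (via 1,1,2).
Solving with deg f ≤ 2: f(k) = k*(2*k + 7)/2.
So s_k = (B(k−1)f/C)·t_k = (k*(k + 2)*(2*k + 7)/(2*k**2 + 6*k + 9))·t_k = k*(2*k + 7)/(k + 1).
Check: Δs_k = (2*k**2 + 6*k + 9)/(k**2 + 3*k + 2). ✓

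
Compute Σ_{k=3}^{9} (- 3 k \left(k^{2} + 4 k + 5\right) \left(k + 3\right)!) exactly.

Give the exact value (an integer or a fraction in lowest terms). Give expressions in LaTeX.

Σ = -1681295603040

Ratio r(k) = (k + 1)*(k + 4)*(4*k + (k + 1)**2 + 9)/(k*(k**2 + 4*k + 5)).
Take A(k)=k + 4, B(k)=1, C(k)=k**3 + 4*k**2 + 5*k.
Solve (k + 4)·f(k+1) − (1)·f(k) = k**3 + 4*k**2 + 5*k.
Bound: deg f ≤ 2.
A polynomial solution: f(k) = k*(k - 1).
Then R = B(k−1)f/C = (k - 1)/(k**2 + 4*k + 5), so s_k = R(k)·t_k = -3*k*(k - 1)*factorial(k + 3).
Δs = -3*k*(k**2 + 4*k + 5)*factorial(k + 3), as required.
Σ_(k=3)^(9) t_k = s_(10) − s_(3) = -1681295616000 − (-12960) = -1681295603040.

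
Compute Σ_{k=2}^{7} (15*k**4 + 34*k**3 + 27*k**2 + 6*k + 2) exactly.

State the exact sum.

Σ = 100674

r(k) = (15*k**4 + 94*k**3 + 219*k**2 + 222*k + 84)/(15*k**4 + 34*k**3 + 27*k**2 + 6*k + 2) after simplifying.
Normal form (A,B,C) = (1, 1, k**4 + 34*k**3/15 + 9*k**2/5 + 2*k/5 + 2/15).
Solve (1)·f(k+1) − (1)·f(k) = k**4 + 34*k**3/15 + 9*k**2/5 + 2*k/5 + 2/15.
From deg A=0, deg B=0, deg C=4: d=5.
Solve for f: f(k) = k*(3*k**4 + k**3 - 3*k**2 - 2*k + 3)/15 (degree 5 ≤ 5).
Then R = B(k−1)f/C = k*(3*k**4 + k**3 - 3*k**2 - 2*k + 3)/(15*k**4 + 34*k**3 + 27*k**2 + 6*k + 2), so s_k = R(k)·t_k = k*(3*k**4 + k**3 - 3*k**2 - 2*k + 3).
Verify: 15*k**4 + 34*k**3 + 27*k**2 + 6*k + 2 matches t_k.
Telescoping: Σ = s_(8) − s_(2) = 100760 − (86) = 100674.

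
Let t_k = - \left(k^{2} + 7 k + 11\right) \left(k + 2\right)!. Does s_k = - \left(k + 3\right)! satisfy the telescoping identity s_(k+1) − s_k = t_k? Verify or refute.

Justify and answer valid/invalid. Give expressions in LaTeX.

s_(k+1) = -factorial(k + 4)
s_(k+1) − s_k = -(k + 3)*factorial(k + 3)
(s_(k+1) − s_k) − t_k = (k + 2)*factorial(k + 2)

Invalid: residual \left(k + 2\right) \left(k + 2\right)! ≠ 0.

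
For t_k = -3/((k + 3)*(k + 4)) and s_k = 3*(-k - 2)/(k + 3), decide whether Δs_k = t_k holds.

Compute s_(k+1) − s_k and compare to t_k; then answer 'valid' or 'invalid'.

valid (s_(k+1) − s_k reduces to t_k)

s_(k+1) = 3*(-k - 3)/(k + 4)
s_(k+1) − s_k = -3/(k**2 + 7*k + 12)
(s_(k+1) − s_k) − t_k = 0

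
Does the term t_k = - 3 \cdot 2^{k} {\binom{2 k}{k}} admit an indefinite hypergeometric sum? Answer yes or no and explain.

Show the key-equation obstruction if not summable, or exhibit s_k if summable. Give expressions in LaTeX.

No — key equation has no polynomial f.

t_(k+1)/t_k = 4*(2*k + 1)/(k + 1).
Gosper form: A/B · C(k+1)/C(k) with A=8*k + 4, B=k + 1, C=1.
Solve (8*k + 4)·f(k+1) − (k)·f(k) = 1.
Degrees (1,1,0) ⇒ d ≤ -1.
deg f ≤ -1 is impossible — no certificate.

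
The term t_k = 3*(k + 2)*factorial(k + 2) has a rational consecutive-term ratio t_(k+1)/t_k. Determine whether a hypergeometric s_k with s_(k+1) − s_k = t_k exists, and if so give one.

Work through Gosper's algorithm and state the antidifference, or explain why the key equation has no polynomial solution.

The ratio is (k + 3)**2/(k + 2).
So A=k + 3 and B=1, with C=k + 2.
Solve (k + 3)·f(k+1) − (1)·f(k) = k + 2.
Degrees (1,0,1) ⇒ d ≤ 0.
Coefficient equations give f(k) = 1.
R(k) = B(k−1)·f(k)/C(k) = 1/(k + 2); s_k = R·t_k = 3*factorial(k + 2).
Verify: 3*(k + 2)*factorial(k + 2) matches t_k.

s_k = 3*factorial(k + 2)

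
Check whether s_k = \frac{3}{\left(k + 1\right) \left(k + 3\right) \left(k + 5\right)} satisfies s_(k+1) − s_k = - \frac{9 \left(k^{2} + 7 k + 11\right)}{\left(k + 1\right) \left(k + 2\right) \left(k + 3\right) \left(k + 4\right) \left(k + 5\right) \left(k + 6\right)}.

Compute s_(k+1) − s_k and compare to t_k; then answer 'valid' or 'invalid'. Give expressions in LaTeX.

s_(k+1) = 3/((k + 2)*(k + 4)*(k + 6))
s_(k+1) − s_k = 3/((k + 2)*(k + 4)*(k + 6)) - 3/((k + 1)*(k + 3)*(k + 5))
(s_(k+1) − s_k) − t_k = 0

Valid: the claim telescopes to t_k.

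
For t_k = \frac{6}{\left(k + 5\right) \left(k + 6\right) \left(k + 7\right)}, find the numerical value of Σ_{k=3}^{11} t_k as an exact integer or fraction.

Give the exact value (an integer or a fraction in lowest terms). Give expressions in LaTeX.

Σ = 13/408

Ratio r(k) = (k + 5)/(k + 8).
Factor: A=k + 5; B=k + 8; C=1.
Set up (k + 5)·f(k+1) − (k + 7)·f(k) − (1) = 0.
From deg A=1, deg B=1, deg C=0: d=2.
Solve for f: f(k) = k*(k + 11)/60 (degree 2 ≤ 2).
R(k) = B(k−1)·f(k)/C(k) = k*(k + 7)*(k + 11)/60; s_k = R·t_k = k*(k + 11)/(10*(k + 5)*(k + 6)).
Δs = 6/(k**3 + 18*k**2 + 107*k + 210), as required.
Evaluate s at k=12 and k=3: 23/255 and 7/120; difference 13/408.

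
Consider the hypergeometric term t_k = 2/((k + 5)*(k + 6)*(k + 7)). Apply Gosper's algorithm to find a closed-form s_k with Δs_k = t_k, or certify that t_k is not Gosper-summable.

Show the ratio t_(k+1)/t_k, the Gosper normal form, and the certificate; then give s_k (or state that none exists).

s_k = k*(k + 11)/(30*(k + 5)*(k + 6))

t_(k+1)/t_k = (k + 5)/(k + 8).
So A=k + 5 and B=k + 8, with C=1.
Key eq: (k + 5)·f(k+1) = (k + 7)·f(k) + (1).
From deg A=1, deg B=1, deg C=0: d=2.
Solving with deg f ≤ 2: f(k) = k*(k + 11)/60.
So s_k = (B(k−1)f/C)·t_k = (k*(k + 7)*(k + 11)/60)·t_k = k*(k + 11)/(30*(k + 5)*(k + 6)).
s_(k+1) − s_k = 2/(k**3 + 18*k**2 + 107*k + 210) = t_k.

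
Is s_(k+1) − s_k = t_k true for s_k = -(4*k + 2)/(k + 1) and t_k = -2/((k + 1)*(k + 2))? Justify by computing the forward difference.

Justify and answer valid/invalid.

s_(k+1) = 2*(-2*k - 3)/(k + 2)
s_(k+1) − s_k = -2/(k**2 + 3*k + 2)
(s_(k+1) − s_k) − t_k = 0

valid; difference matches t_k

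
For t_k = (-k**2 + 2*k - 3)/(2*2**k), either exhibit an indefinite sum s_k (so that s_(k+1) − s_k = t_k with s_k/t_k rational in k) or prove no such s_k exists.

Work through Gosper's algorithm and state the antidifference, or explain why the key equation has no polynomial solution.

Compute t_(k+1)/t_k: get (k**2 + 2)/(2*(k**2 - 2*k + 3)).
So A=1/2 and B=1, with C=k**2 - 2*k + 3.
Set up (1/2)·f(k+1) − (1)·f(k) − (k**2 - 2*k + 3) = 0.
Degrees (0,0,2) ⇒ d ≤ 2.
A polynomial solution: f(k) = -2*(k**2 + 4).
Then R = B(k−1)f/C = -2*(k**2 + 4)/(k**2 - 2*k + 3), so s_k = R(k)·t_k = (k**2 + 4)/2**k.
Verify: (-k**2 + 2*k - 3)/(2*2**k) matches t_k.

s_k = (k**2 + 4)/2**k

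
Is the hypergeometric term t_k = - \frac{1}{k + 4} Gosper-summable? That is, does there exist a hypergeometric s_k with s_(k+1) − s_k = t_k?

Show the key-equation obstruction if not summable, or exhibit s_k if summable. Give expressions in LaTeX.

The ratio is (k + 4)/(k + 5).
So A=k + 4 and B=k + 5, with C=1.
f must satisfy (k + 4)·f(k+1) − (k + 4)·f(k) = 1.
deg f ≤ 0 (via 1,1,0).
f = c0 ⇒ A·f(k+1) − B(k−1)·f(k) − C = -1. The system {-1 = 0} is inconsistent; no antidifference.

No — key equation has no polynomial f.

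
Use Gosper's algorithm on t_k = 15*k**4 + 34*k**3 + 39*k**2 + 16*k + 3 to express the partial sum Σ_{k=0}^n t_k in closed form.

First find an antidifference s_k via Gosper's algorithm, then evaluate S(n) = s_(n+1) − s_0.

S(n) = 3*n**5 + 16*n**4 + 35*n**3 + 36*n**2 + 17*n + 3

r(k) = (15*k**4 + 94*k**3 + 231*k**2 + 256*k + 107)/(15*k**4 + 34*k**3 + 39*k**2 + 16*k + 3) after simplifying.
So A=1 and B=1, with C=k**4 + 34*k**3/15 + 13*k**2/5 + 16*k/15 + 1/5.
Need (1)·f(k+1) − (1)·f(k) = k**4 + 34*k**3/15 + 13*k**2/5 + 16*k/15 + 1/5.
deg f ≤ 5 (via 0,0,4).
Match coefficients ⇒ f(k) = k*(3*k**4 + k**3 + k**2 - 3*k + 1)/15.
R(k) = B(k−1)·f(k)/C(k) = k*(3*k**4 + k**3 + k**2 - 3*k + 1)/(15*k**4 + 34*k**3 + 39*k**2 + 16*k + 3); s_k = R·t_k = k*(3*k**4 + k**3 + k**2 - 3*k + 1).
s_(k+1) − s_k = 15*k**4 + 34*k**3 + 39*k**2 + 16*k + 3 = t_k.
Telescope: S(n) = s_(n+1) − s_(0) = 3*n**5 + 16*n**4 + 35*n**3 + 36*n**2 + 17*n + 3 − (0) = 3*n**5 + 16*n**4 + 35*n**3 + 36*n**2 + 17*n + 3.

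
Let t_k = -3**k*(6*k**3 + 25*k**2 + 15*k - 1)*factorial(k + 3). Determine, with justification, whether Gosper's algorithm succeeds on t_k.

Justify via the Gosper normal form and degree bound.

Yes. s_k = -3**k*(k - 1)*(2*k - 1)*factorial(k + 3).

t_(k+1)/t_k = 3*(6*k**4 + 67*k**3 + 255*k**2 + 377*k + 180)/(6*k**3 + 25*k**2 + 15*k - 1).
Take A(k)=3*k + 12, B(k)=1, C(k)=k**3 + 25*k**2/6 + 5*k/2 - 1/6.
f must satisfy (3*k + 12)·f(k+1) − (1)·f(k) = k**3 + 25*k**2/6 + 5*k/2 - 1/6.
d = 2 from the (1,0,3) case.
Coefficient equations give f(k) = (k - 1)*(2*k - 1)/6.
Get s_k = R·t_k = -3**k*(k - 1)*(2*k - 1)*factorial(k + 3) with R(k) = B(k−1)f(k)/C(k) = (k - 1)*(2*k - 1)/(6*k**3 + 25*k**2 + 15*k - 1).
Check: Δs_k = -3**k*(6*k**3 + 25*k**2 + 15*k - 1)*factorial(k + 3). ✓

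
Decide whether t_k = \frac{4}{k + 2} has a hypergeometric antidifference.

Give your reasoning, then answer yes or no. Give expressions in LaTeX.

No — key equation has no polynomial f.

r(k) = (k + 2)/(k + 3) after simplifying.
A = k + 2, B = k + 3, C = 1.
Key eq: (k + 2)·f(k+1) = (k + 2)·f(k) + (1).
Degrees (1,1,0) ⇒ d ≤ 0.
f = c0 ⇒ A·f(k+1) − B(k−1)·f(k) − C = -1. The system {-1 = 0} is inconsistent; no antidifference.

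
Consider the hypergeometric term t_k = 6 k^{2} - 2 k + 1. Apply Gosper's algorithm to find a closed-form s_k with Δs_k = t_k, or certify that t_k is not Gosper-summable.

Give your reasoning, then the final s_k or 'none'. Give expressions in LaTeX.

s_k = k \left(2 k^{2} - 4 k + 3\right)

The ratio is (6*k**2 + 10*k + 5)/(6*k**2 - 2*k + 1).
Normal form (A,B,C) = (1, 1, k**2 - k/3 + 1/6).
Need (1)·f(k+1) − (1)·f(k) = k**2 - k/3 + 1/6.
From deg A=0, deg B=0, deg C=2: d=3.
Match coefficients ⇒ f(k) = k*(2*k**2 - 4*k + 3)/6.
Then R = B(k−1)f/C = k*(2*k**2 - 4*k + 3)/(6*k**2 - 2*k + 1), so s_k = R(k)·t_k = k*(2*k**2 - 4*k + 3).
Δs = 6*k**2 - 2*k + 1, as required.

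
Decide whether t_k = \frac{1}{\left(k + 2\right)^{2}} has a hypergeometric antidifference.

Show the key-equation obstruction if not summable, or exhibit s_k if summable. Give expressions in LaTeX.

Compute t_(k+1)/t_k: get (k + 2)**2/(k + 3)**2.
A = k**2 + 4*k + 4, B = k**2 + 6*k + 9, C = 1.
Key eq: (k**2 + 4*k + 4)·f(k+1) = (k**2 + 4*k + 4)·f(k) + (1).
d = 0 from the (2,2,0) case.
Generic f = c0 gives residual -1; -1 = 0 cannot hold, so t_k is not Gosper-summable.

No — the linear system for f has no solution.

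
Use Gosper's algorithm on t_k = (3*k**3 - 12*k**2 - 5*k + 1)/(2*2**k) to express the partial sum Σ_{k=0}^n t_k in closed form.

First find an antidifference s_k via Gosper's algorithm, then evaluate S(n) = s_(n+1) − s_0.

S(n) = 2**(-n - 1)*(-2**(n + 1) - 3*n**3 - 6*n**2 - n + 3)

The ratio is (3*k**3 - 3*k**2 - 20*k - 13)/(2*(3*k**3 - 12*k**2 - 5*k + 1)).
So A=1/2 and B=1, with C=k**3 - 4*k**2 - 5*k/3 + 1/3.
Set up (1/2)·f(k+1) − (1)·f(k) − (k**3 - 4*k**2 - 5*k/3 + 1/3) = 0.
Bound: deg f ≤ 3.
Match coefficients ⇒ f(k) = -2*(3*k**3 - 3*k**2 - 2*k - 1)/3.
Then R = B(k−1)f/C = -2*(3*k**3 - 3*k**2 - 2*k - 1)/(3*k**3 - 12*k**2 - 5*k + 1), so s_k = R(k)·t_k = (-3*k**3 + 3*k**2 + 2*k + 1)/2**k.
Check: Δs_k = (3*k**3 - 12*k**2 - 5*k + 1)/(2*2**k). ✓
Σ_(k=0)^n t_k = s_(n+1) − s_(0) = (2**(-n - 1)*(-3*n**3 - 6*n**2 - n + 3)) − (1), i.e. 2**(-n - 1)*(-2**(n + 1) - 3*n**3 - 6*n**2 - n + 3).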